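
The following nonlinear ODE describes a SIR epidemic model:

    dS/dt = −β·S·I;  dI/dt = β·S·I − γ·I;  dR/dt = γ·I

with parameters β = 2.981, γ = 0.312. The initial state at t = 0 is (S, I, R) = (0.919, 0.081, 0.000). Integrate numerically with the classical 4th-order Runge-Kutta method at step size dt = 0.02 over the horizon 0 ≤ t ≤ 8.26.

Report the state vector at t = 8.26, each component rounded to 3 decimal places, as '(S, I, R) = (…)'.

t=0.000: state=(0.919, 0.081, 0.000)
step 1 (dt=0.02): k1=(-0.222, 0.197, 0.025), k2=(-0.227, 0.201, 0.026), k3=(-0.227, 0.201, 0.026), k4=(-0.232, 0.205, 0.027); state += dt/6·(k1+2k2+2k3+k4)
t=0.020: state=(0.914, 0.085, 0.001)
t=0.040: state=(0.910, 0.089, 0.001)
t=0.060: state=(0.905, 0.094, 0.002)
continuing one RK4 step at a time; state shown every 25 steps (Δt=0.5):
t=0.500: state=(0.734, 0.242, 0.023)
t=1.000: state=(0.424, 0.495, 0.081)
t=1.500: state=(0.177, 0.651, 0.172)
t=2.000: state=(0.066, 0.658, 0.276)
t=2.500: state=(0.026, 0.600, 0.374)
t=3.000: state=(0.011, 0.527, 0.462)
t=3.500: state=(0.005, 0.456, 0.539)
t=4.000: state=(0.003, 0.392, 0.605)
t=4.500: state=(0.002, 0.337, 0.662)
t=5.000: state=(0.001, 0.289, 0.710)
t=5.500: state=(0.001, 0.247, 0.752)
t=6.000: state=(0.000, 0.212, 0.788)
t=6.500: state=(0.000, 0.181, 0.818)
t=7.000: state=(0.000, 0.155, 0.845)
t=7.500: state=(0.000, 0.133, 0.867)
t=8.000: state=(0.000, 0.114, 0.886)
t=8.260: state=(0.000, 0.105, 0.895)

(S, I, R) = (0.000, 0.105, 0.895)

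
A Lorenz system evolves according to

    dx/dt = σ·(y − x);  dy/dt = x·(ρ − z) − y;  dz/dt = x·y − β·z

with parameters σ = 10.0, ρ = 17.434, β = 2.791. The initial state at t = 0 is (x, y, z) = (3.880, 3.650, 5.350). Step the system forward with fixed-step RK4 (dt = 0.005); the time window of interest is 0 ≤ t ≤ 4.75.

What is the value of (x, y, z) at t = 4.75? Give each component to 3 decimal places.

t=0.000: state=(3.880, 3.650, 5.350)
step 1 (dt=0.005): k1=(-2.300, 43.236, -0.770), k2=(-1.162, 43.066, -0.367), k3=(-1.194, 43.097, -0.360), k4=(-0.085, 42.955, 0.048); state += dt/6·(k1+2k2+2k3+k4)
t=0.005: state=(3.874, 3.865, 5.348)
t=0.010: state=(3.879, 4.080, 5.351)
t=0.015: state=(3.894, 4.294, 5.357)
continuing one RK4 step at a time; state shown every 40 steps (Δt=0.2):
t=0.200: state=(9.072, 13.230, 11.828)
t=0.400: state=(9.132, 4.157, 24.341)
t=0.600: state=(1.938, 0.586, 14.941)
t=0.800: state=(1.471, 1.966, 8.811)
t=1.000: state=(3.959, 6.228, 6.683)
t=1.200: state=(10.596, 13.469, 16.743)
t=1.400: state=(6.815, 2.308, 21.967)
t=1.600: state=(1.961, 1.398, 13.263)
t=1.800: state=(2.656, 3.803, 8.406)
t=2.000: state=(7.116, 10.465, 10.289)
t=2.200: state=(10.409, 8.089, 23.061)
t=2.400: state=(3.728, 1.648, 17.084)
t=2.600: state=(2.648, 3.228, 10.712)
t=2.800: state=(5.693, 8.244, 9.746)
t=3.000: state=(10.401, 10.621, 20.172)
t=3.200: state=(5.468, 2.668, 19.140)
t=3.400: state=(3.135, 3.326, 12.442)
t=3.600: state=(5.442, 7.538, 10.579)
t=3.800: state=(9.757, 10.571, 18.616)
t=4.000: state=(6.304, 3.668, 19.563)
t=4.200: state=(3.726, 3.751, 13.417)
t=4.400: state=(5.702, 7.552, 11.630)
t=4.600: state=(9.293, 9.891, 18.351)
t=4.750: state=(7.590, 5.299, 20.238)

(x, y, z) = (7.590, 5.299, 20.238)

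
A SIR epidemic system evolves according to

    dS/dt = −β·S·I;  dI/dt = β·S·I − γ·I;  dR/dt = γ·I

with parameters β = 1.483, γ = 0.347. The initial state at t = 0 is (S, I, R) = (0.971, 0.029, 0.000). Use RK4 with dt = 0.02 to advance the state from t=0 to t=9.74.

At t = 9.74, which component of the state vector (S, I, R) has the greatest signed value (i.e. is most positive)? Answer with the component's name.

t=0.000: state=(0.971, 0.029, 0.000)
step 1 (dt=0.02): k1=(-0.042, 0.032, 0.010), k2=(-0.042, 0.032, 0.010), k3=(-0.042, 0.032, 0.010), k4=(-0.043, 0.032, 0.010); state += dt/6·(k1+2k2+2k3+k4)
t=0.020: state=(0.970, 0.030, 0.000)
t=0.040: state=(0.969, 0.030, 0.000)
t=0.060: state=(0.968, 0.031, 0.001)
continuing one RK4 step at a time; state shown every 25 steps (Δt=0.5):
t=0.500: state=(0.944, 0.050, 0.007)
t=1.000: state=(0.899, 0.083, 0.018)
t=1.500: state=(0.831, 0.132, 0.036)
t=2.000: state=(0.736, 0.199, 0.065)
t=2.500: state=(0.617, 0.277, 0.106)
t=3.000: state=(0.488, 0.351, 0.161)
t=3.500: state=(0.369, 0.405, 0.227)
t=4.000: state=(0.270, 0.431, 0.300)
t=4.500: state=(0.196, 0.430, 0.375)
t=5.000: state=(0.143, 0.409, 0.447)
t=5.500: state=(0.107, 0.377, 0.516)
t=6.000: state=(0.082, 0.340, 0.578)
t=6.500: state=(0.065, 0.302, 0.634)
t=7.000: state=(0.052, 0.265, 0.683)
t=7.500: state=(0.044, 0.231, 0.726)
t=8.000: state=(0.037, 0.200, 0.763)
t=8.500: state=(0.032, 0.172, 0.795)
t=9.000: state=(0.029, 0.148, 0.823)
t=9.500: state=(0.026, 0.127, 0.847)
t=9.740: state=(0.025, 0.118, 0.857)
compare at T: S=0.025, I=0.118, R=0.857

largest component: R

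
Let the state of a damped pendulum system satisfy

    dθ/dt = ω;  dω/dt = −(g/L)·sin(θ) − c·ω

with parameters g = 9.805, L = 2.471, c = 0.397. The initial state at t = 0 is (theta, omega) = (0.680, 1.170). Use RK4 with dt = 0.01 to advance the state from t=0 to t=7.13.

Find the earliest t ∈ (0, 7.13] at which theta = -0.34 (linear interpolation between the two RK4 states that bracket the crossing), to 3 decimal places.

t = 1.517

t=0.000: state=(0.680, 1.170)
step 1 (dt=0.01): k1=(1.170, -2.960), k2=(1.155, -2.972), k3=(1.155, -2.971), k4=(1.140, -2.983); state += dt/6·(k1+2k2+2k3+k4)
t=0.010: state=(0.692, 1.140)
t=0.020: state=(0.703, 1.110)
t=0.030: state=(0.714, 1.080)
continuing one RK4 step at a time; state shown every 25 steps (Δt=0.25):
t=0.250: state=(0.876, 0.386)
t=0.500: state=(0.874, -0.385)
t=0.750: state=(0.694, -1.023)
t=1.000: state=(0.383, -1.413)
t=1.250: state=(0.016, -1.464)
t=1.500: state=(-0.320, -1.175)
t=1.510: state=(-0.332, -1.158)
next step: t=1.520: state=(-0.343, -1.140) — theta has crossed -0.34
linear interpolation between t=1.510 (-0.33164) and t=1.520 (-0.34313) → t≈1.517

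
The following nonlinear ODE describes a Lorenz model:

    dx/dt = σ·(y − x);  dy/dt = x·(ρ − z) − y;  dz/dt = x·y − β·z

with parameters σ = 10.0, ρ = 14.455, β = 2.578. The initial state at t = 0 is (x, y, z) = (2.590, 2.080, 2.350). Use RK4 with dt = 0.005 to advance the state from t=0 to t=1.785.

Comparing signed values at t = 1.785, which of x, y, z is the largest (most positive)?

t=0.000: state=(2.590, 2.080, 2.350)
step 1 (dt=0.005): k1=(-5.100, 29.272, -0.671), k2=(-4.241, 29.049, -0.505), k3=(-4.268, 29.074, -0.503), k4=(-3.433, 28.875, -0.336); state += dt/6·(k1+2k2+2k3+k4)
t=0.005: state=(2.569, 2.225, 2.347)
t=0.010: state=(2.555, 2.369, 2.347)
t=0.015: state=(2.550, 2.511, 2.348)
continuing one RK4 step at a time; state shown every 20 steps (Δt=0.1):
t=0.100: state=(3.336, 5.064, 2.719)
t=0.200: state=(5.871, 9.166, 5.010)
t=0.300: state=(9.479, 12.838, 11.719)
t=0.400: state=(10.879, 9.617, 20.155)
t=0.500: state=(7.412, 2.768, 20.555)
t=0.600: state=(3.374, 0.341, 16.482)
t=0.700: state=(1.374, 0.235, 12.779)
t=0.800: state=(0.747, 0.498, 9.905)
t=0.900: state=(0.706, 0.829, 7.695)
t=1.000: state=(0.959, 1.345, 6.024)
t=1.100: state=(1.513, 2.267, 4.850)
t=1.200: state=(2.554, 3.940, 4.301)
t=1.300: state=(4.410, 6.791, 4.974)
t=1.400: state=(7.289, 10.508, 8.420)
t=1.500: state=(10.005, 11.544, 15.513)
t=1.600: state=(9.361, 6.604, 20.246)
t=1.700: state=(5.775, 2.136, 18.401)
t=1.785: state=(3.258, 1.062, 15.274)
compare at T: x=3.258, y=1.062, z=15.274

largest component: z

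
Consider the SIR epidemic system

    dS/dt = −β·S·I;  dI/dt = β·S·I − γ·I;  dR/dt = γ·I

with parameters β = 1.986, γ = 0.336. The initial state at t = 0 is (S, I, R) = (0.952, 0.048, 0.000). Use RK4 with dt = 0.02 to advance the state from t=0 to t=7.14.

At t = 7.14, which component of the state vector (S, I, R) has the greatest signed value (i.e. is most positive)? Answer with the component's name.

t=0.000: state=(0.952, 0.048, 0.000)
step 1 (dt=0.02): k1=(-0.091, 0.075, 0.016), k2=(-0.092, 0.076, 0.016), k3=(-0.092, 0.076, 0.016), k4=(-0.093, 0.077, 0.017); state += dt/6·(k1+2k2+2k3+k4)
t=0.020: state=(0.950, 0.050, 0.000)
t=0.040: state=(0.948, 0.051, 0.001)
t=0.060: state=(0.946, 0.053, 0.001)
continuing one RK4 step at a time; state shown every 25 steps (Δt=0.5):
t=0.500: state=(0.886, 0.101, 0.012)
t=1.000: state=(0.768, 0.196, 0.036)
t=1.500: state=(0.593, 0.327, 0.080)
t=2.000: state=(0.402, 0.452, 0.146)
t=2.500: state=(0.246, 0.525, 0.229)
t=3.000: state=(0.145, 0.537, 0.319)
t=3.500: state=(0.086, 0.507, 0.407)
t=4.000: state=(0.053, 0.459, 0.488)
t=4.500: state=(0.035, 0.405, 0.561)
t=5.000: state=(0.024, 0.352, 0.624)
t=5.500: state=(0.017, 0.304, 0.679)
t=6.000: state=(0.013, 0.260, 0.727)
t=6.500: state=(0.010, 0.223, 0.767)
t=7.000: state=(0.008, 0.190, 0.802)
t=7.140: state=(0.008, 0.182, 0.810)
compare at T: S=0.008, I=0.182, R=0.810

largest component: R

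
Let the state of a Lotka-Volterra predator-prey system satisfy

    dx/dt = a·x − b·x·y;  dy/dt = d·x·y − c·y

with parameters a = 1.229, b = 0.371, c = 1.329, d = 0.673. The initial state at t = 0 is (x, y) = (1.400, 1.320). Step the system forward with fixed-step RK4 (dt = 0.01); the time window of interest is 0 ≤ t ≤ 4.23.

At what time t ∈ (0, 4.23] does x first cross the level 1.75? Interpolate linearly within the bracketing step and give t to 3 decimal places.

t=0.000: state=(1.400, 1.320)
step 1 (dt=0.01): k1=(1.035, -0.511), k2=(1.040, -0.505), k3=(1.040, -0.505), k4=(1.045, -0.499); state += dt/6·(k1+2k2+2k3+k4)
t=0.010: state=(1.410, 1.315)
t=0.020: state=(1.421, 1.310)
t=0.030: state=(1.432, 1.305)
continuing one RK4 step at a time; state shown every 20 steps (Δt=0.2):
t=0.200: state=(1.628, 1.240)
t=0.290: state=(1.746, 1.219)
next step: t=0.300: state=(1.759, 1.217) — x has crossed 1.75
linear interpolation between t=0.290 (1.74570) and t=0.300 (1.75932) → t≈0.293

t = 0.293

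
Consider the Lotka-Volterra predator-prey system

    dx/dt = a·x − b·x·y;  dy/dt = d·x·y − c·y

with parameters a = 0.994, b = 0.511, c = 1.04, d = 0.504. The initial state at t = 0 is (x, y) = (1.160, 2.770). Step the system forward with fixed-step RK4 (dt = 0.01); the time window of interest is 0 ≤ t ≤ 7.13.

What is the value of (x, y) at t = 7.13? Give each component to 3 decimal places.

t=0.000: state=(1.160, 2.770)
step 1 (dt=0.01): k1=(-0.489, -1.261), k2=(-0.484, -1.262), k3=(-0.484, -1.262), k4=(-0.479, -1.262); state += dt/6·(k1+2k2+2k3+k4)
t=0.010: state=(1.155, 2.757)
t=0.020: state=(1.150, 2.745)
t=0.030: state=(1.146, 2.732)
continuing one RK4 step at a time; state shown every 25 steps (Δt=0.25):
t=0.250: state=(1.065, 2.456)
t=0.500: state=(1.017, 2.158)
t=0.750: state=(1.008, 1.890)
t=1.000: state=(1.030, 1.656)
t=1.250: state=(1.083, 1.458)
t=1.500: state=(1.165, 1.295)
t=1.750: state=(1.277, 1.164)
t=2.000: state=(1.421, 1.064)
t=2.250: state=(1.598, 0.992)
t=2.500: state=(1.810, 0.947)
t=2.750: state=(2.059, 0.932)
t=3.000: state=(2.342, 0.948)
t=3.250: state=(2.653, 1.001)
t=3.500: state=(2.976, 1.100)
t=3.750: state=(3.284, 1.259)
t=4.000: state=(3.535, 1.492)
t=4.250: state=(3.673, 1.815)
t=4.500: state=(3.641, 2.223)
t=4.750: state=(3.414, 2.678)
t=5.000: state=(3.023, 3.102)
t=5.250: state=(2.554, 3.400)
t=5.500: state=(2.101, 3.513)
t=5.750: state=(1.725, 3.444)
t=6.000: state=(1.441, 3.238)
t=6.250: state=(1.243, 2.955)
t=6.500: state=(1.115, 2.641)
t=6.750: state=(1.041, 2.332)
t=7.000: state=(1.009, 2.045)
t=7.130: state=(1.007, 1.908)

(x, y) = (1.007, 1.908)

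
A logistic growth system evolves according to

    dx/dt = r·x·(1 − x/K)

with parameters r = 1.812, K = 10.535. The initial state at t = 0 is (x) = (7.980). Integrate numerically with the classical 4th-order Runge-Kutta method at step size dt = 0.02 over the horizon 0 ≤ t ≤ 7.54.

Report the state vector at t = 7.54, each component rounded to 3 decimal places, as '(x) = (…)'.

(x) = (10.535)

t=0.000: state=(7.980)
step 1 (dt=0.02): k1=(3.507), k2=(3.474), k3=(3.474), k4=(3.441); state += dt/6·(k1+2k2+2k3+k4)
t=0.020: state=(8.049)
t=0.040: state=(8.118)
t=0.060: state=(8.184)
continuing one RK4 step at a time; state shown every 25 steps (Δt=0.5):
t=0.500: state=(9.328)
t=1.000: state=(10.011)
t=1.500: state=(10.317)
t=2.000: state=(10.446)
t=2.500: state=(10.499)
t=3.000: state=(10.520)
t=3.500: state=(10.529)
t=4.000: state=(10.533)
t=4.500: state=(10.534)
t=5.000: state=(10.535)
t=5.500: state=(10.535)
t=6.000: state=(10.535)
t=6.500: state=(10.535)
t=7.000: state=(10.535)
t=7.500: state=(10.535)
t=7.540: state=(10.535)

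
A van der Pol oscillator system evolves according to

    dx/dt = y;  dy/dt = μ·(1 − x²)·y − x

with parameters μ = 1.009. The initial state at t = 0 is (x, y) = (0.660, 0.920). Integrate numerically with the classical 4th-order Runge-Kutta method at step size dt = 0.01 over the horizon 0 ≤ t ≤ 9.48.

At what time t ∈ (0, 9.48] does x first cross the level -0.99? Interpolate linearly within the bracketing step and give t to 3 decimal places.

t=0.000: state=(0.660, 0.920)
step 1 (dt=0.01): k1=(0.920, -0.136), k2=(0.919, -0.147), k3=(0.919, -0.147), k4=(0.919, -0.157); state += dt/6·(k1+2k2+2k3+k4)
t=0.010: state=(0.669, 0.919)
t=0.020: state=(0.678, 0.917)
t=0.030: state=(0.688, 0.915)
continuing one RK4 step at a time; state shown every 50 steps (Δt=0.5):
t=0.500: state=(1.057, 0.584)
t=1.000: state=(1.196, -0.031)
t=1.500: state=(1.044, -0.562)
t=2.000: state=(0.632, -1.110)
t=2.500: state=(-0.115, -1.925)
t=2.900: state=(-0.990, -2.266)
next step: t=2.910: state=(-1.012, -2.256) — x has crossed -0.99
linear interpolation between t=2.900 (-0.98953) and t=2.910 (-1.01215) → t≈2.900

t = 2.900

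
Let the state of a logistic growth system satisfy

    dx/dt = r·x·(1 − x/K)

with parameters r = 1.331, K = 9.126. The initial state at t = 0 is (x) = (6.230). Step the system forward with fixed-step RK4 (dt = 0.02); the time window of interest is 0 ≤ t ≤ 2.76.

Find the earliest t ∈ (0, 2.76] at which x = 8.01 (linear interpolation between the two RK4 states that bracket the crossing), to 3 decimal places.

t = 0.905

t=0.000: state=(6.230)
step 1 (dt=0.02): k1=(2.631), k2=(2.618), k3=(2.619), k4=(2.606); state += dt/6·(k1+2k2+2k3+k4)
t=0.020: state=(6.282)
t=0.040: state=(6.334)
t=0.060: state=(6.386)
continuing one RK4 step at a time; state shown every 5 steps (Δt=0.1):
t=0.100: state=(6.487)
t=0.200: state=(6.729)
t=0.300: state=(6.957)
t=0.400: state=(7.169)
t=0.500: state=(7.366)
t=0.600: state=(7.547)
t=0.700: state=(7.714)
t=0.800: state=(7.865)
t=0.900: state=(8.003)
next step: t=0.920: state=(8.029) — x has crossed 8.01
linear interpolation between t=0.900 (8.00313) and t=0.920 (8.02908) → t≈0.905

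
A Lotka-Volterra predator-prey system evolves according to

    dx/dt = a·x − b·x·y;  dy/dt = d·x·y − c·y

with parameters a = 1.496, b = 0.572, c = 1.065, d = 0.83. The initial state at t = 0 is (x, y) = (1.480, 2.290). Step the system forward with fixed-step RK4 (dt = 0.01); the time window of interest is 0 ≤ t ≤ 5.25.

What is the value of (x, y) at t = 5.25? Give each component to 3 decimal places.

(x, y) = (1.540, 2.404)

t=0.000: state=(1.480, 2.290)
step 1 (dt=0.01): k1=(0.275, 0.374), k2=(0.274, 0.377), k3=(0.274, 0.377), k4=(0.273, 0.380); state += dt/6·(k1+2k2+2k3+k4)
t=0.010: state=(1.483, 2.294)
t=0.020: state=(1.485, 2.298)
t=0.030: state=(1.488, 2.301)
continuing one RK4 step at a time; state shown every 20 steps (Δt=0.2):
t=0.200: state=(1.529, 2.376)
t=0.400: state=(1.562, 2.483)
t=0.600: state=(1.575, 2.604)
t=0.800: state=(1.566, 2.732)
t=1.000: state=(1.534, 2.856)
t=1.200: state=(1.483, 2.966)
t=1.400: state=(1.417, 3.050)
t=1.600: state=(1.344, 3.100)
t=1.800: state=(1.270, 3.112)
t=2.000: state=(1.202, 3.087)
t=2.200: state=(1.142, 3.030)
t=2.400: state=(1.094, 2.948)
t=2.600: state=(1.059, 2.848)
t=2.800: state=(1.038, 2.738)
t=3.000: state=(1.030, 2.627)
t=3.200: state=(1.035, 2.519)
t=3.400: state=(1.052, 2.420)
t=3.600: state=(1.081, 2.335)
t=3.800: state=(1.121, 2.265)
t=4.000: state=(1.171, 2.214)
t=4.200: state=(1.228, 2.183)
t=4.400: state=(1.292, 2.174)
t=4.600: state=(1.357, 2.189)
t=4.800: state=(1.422, 2.229)
t=5.000: state=(1.482, 2.292)
t=5.200: state=(1.530, 2.379)
t=5.250: state=(1.540, 2.404)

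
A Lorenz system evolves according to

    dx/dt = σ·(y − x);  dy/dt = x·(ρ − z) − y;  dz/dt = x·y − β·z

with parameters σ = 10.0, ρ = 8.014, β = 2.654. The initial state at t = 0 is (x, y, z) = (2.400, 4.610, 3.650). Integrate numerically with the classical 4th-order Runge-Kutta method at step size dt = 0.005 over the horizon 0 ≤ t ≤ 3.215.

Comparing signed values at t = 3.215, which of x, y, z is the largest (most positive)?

largest component: z

t=0.000: state=(2.400, 4.610, 3.650)
step 1 (dt=0.005): k1=(22.100, 5.864, 1.377), k2=(21.694, 6.082, 1.658), k3=(21.710, 6.075, 1.653), k4=(21.318, 6.286, 1.932); state += dt/6·(k1+2k2+2k3+k4)
t=0.005: state=(2.509, 4.640, 3.658)
t=0.010: state=(2.613, 4.673, 3.669)
t=0.015: state=(2.715, 4.707, 3.683)
continuing one RK4 step at a time; state shown every 40 steps (Δt=0.2):
t=0.200: state=(5.290, 6.297, 5.771)
t=0.400: state=(5.972, 5.528, 9.065)
t=0.600: state=(4.286, 3.390, 8.770)
t=0.800: state=(3.138, 2.906, 6.818)
t=1.000: state=(3.213, 3.477, 5.528)
t=1.200: state=(4.034, 4.543, 5.532)
t=1.400: state=(4.950, 5.260, 6.816)
t=1.600: state=(5.004, 4.755, 8.007)
t=1.800: state=(4.276, 3.904, 7.775)
t=2.000: state=(3.789, 3.697, 6.870)
t=2.200: state=(3.884, 4.049, 6.314)
t=2.400: state=(4.323, 4.557, 6.482)
t=2.600: state=(4.657, 4.725, 7.114)
t=2.800: state=(4.564, 4.423, 7.488)
t=3.000: state=(4.240, 4.094, 7.283)
t=3.200: state=(4.073, 4.059, 6.876)
t=3.215: state=(4.071, 4.068, 6.851)
compare at T: x=4.071, y=4.068, z=6.851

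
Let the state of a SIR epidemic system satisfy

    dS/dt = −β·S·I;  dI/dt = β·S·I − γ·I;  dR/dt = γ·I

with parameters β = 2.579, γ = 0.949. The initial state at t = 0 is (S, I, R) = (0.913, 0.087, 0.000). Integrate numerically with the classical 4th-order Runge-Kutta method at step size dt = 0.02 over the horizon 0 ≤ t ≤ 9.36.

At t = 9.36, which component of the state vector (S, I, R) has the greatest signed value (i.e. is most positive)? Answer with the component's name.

t=0.000: state=(0.913, 0.087, 0.000)
step 1 (dt=0.02): k1=(-0.205, 0.122, 0.083), k2=(-0.207, 0.124, 0.084), k3=(-0.207, 0.124, 0.084), k4=(-0.210, 0.125, 0.085); state += dt/6·(k1+2k2+2k3+k4)
t=0.020: state=(0.909, 0.089, 0.002)
t=0.040: state=(0.905, 0.092, 0.003)
t=0.060: state=(0.900, 0.095, 0.005)
continuing one RK4 step at a time; state shown every 25 steps (Δt=0.5):
t=0.500: state=(0.780, 0.162, 0.058)
t=1.000: state=(0.598, 0.246, 0.156)
t=1.500: state=(0.420, 0.294, 0.286)
t=2.000: state=(0.287, 0.287, 0.426)
t=2.500: state=(0.203, 0.244, 0.553)
t=3.000: state=(0.154, 0.191, 0.656)
t=3.500: state=(0.124, 0.142, 0.734)
t=4.000: state=(0.106, 0.102, 0.792)
t=4.500: state=(0.095, 0.072, 0.833)
t=5.000: state=(0.088, 0.051, 0.862)
t=5.500: state=(0.083, 0.035, 0.882)
t=6.000: state=(0.080, 0.024, 0.896)
t=6.500: state=(0.078, 0.017, 0.905)
t=7.000: state=(0.077, 0.011, 0.912)
t=7.500: state=(0.076, 0.008, 0.916)
t=8.000: state=(0.075, 0.005, 0.920)
t=8.500: state=(0.075, 0.004, 0.922)
t=9.000: state=(0.074, 0.003, 0.923)
t=9.360: state=(0.074, 0.002, 0.924)
compare at T: S=0.074, I=0.002, R=0.924

largest component: R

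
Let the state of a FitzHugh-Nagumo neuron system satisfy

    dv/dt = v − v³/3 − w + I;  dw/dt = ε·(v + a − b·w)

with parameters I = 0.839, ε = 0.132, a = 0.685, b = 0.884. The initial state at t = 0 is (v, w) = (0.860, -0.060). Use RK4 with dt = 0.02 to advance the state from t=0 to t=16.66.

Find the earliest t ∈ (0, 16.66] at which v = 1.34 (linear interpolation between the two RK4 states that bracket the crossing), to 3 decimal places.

t = 0.321

t=0.000: state=(0.860, -0.060)
step 1 (dt=0.02): k1=(1.547, 0.211), k2=(1.549, 0.213), k3=(1.549, 0.213), k4=(1.550, 0.215); state += dt/6·(k1+2k2+2k3+k4)
t=0.020: state=(0.891, -0.056)
t=0.040: state=(0.922, -0.051)
t=0.060: state=(0.953, -0.047)
t=0.320: state=(1.339, 0.016)
next step: t=0.340: state=(1.366, 0.022) — v has crossed 1.34
linear interpolation between t=0.320 (1.33882) and t=0.340 (1.36578) → t≈0.321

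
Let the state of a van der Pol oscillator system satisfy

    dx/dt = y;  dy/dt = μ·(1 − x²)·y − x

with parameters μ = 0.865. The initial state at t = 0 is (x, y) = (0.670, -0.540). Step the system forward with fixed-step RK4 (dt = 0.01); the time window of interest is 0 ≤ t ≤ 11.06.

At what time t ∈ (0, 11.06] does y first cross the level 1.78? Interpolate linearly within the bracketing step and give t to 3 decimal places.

t=0.000: state=(0.670, -0.540)
step 1 (dt=0.01): k1=(-0.540, -0.927), k2=(-0.545, -0.929), k3=(-0.545, -0.929), k4=(-0.549, -0.930); state += dt/6·(k1+2k2+2k3+k4)
t=0.010: state=(0.665, -0.549)
t=0.020: state=(0.659, -0.559)
t=0.030: state=(0.653, -0.568)
continuing one RK4 step at a time; state shown every 50 steps (Δt=0.5):
t=0.500: state=(0.277, -1.046)
t=1.000: state=(-0.386, -1.582)
t=1.500: state=(-1.188, -1.412)
t=2.000: state=(-1.625, -0.310)
t=2.500: state=(-1.572, 0.433)
t=3.000: state=(-1.243, 0.865)
t=3.500: state=(-0.693, 1.377)
t=3.760: state=(-0.286, 1.769)
next step: t=3.770: state=(-0.268, 1.786) — y has crossed 1.78
linear interpolation between t=3.760 (1.76943) and t=3.770 (1.78640) → t≈3.766

t = 3.766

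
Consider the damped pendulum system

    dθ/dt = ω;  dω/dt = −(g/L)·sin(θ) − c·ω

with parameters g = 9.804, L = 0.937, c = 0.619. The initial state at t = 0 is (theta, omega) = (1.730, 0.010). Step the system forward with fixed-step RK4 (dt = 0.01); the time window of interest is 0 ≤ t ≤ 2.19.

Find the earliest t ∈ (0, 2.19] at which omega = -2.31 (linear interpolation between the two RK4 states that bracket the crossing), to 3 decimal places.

t=0.000: state=(1.730, 0.010)
step 1 (dt=0.01): k1=(0.010, -10.337), k2=(-0.042, -10.305), k3=(-0.042, -10.306), k4=(-0.093, -10.274); state += dt/6·(k1+2k2+2k3+k4)
t=0.010: state=(1.730, -0.093)
t=0.020: state=(1.728, -0.195)
t=0.030: state=(1.726, -0.297)
continuing one RK4 step at a time; state shown every 10 steps (Δt=0.1):
t=0.100: state=(1.680, -0.995)
t=0.200: state=(1.533, -1.948)
t=0.230: state=(1.470, -2.222)
next step: t=0.240: state=(1.447, -2.312) — omega has crossed -2.31
linear interpolation between t=0.230 (-2.22220) and t=0.240 (-2.31214) → t≈0.240

t = 0.240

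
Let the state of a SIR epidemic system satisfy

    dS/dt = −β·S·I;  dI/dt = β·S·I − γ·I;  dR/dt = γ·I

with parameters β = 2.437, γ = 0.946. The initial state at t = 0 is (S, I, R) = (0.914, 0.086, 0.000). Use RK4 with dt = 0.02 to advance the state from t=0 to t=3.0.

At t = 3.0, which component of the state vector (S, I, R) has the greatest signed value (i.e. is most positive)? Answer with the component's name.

t=0.000: state=(0.914, 0.086, 0.000)
step 1 (dt=0.02): k1=(-0.192, 0.110, 0.081), k2=(-0.194, 0.111, 0.082), k3=(-0.194, 0.111, 0.082), k4=(-0.196, 0.112, 0.083); state += dt/6·(k1+2k2+2k3+k4)
t=0.020: state=(0.910, 0.088, 0.002)
t=0.040: state=(0.906, 0.090, 0.003)
t=0.060: state=(0.902, 0.093, 0.005)
continuing one RK4 step at a time; state shown every 5 steps (Δt=0.1):
t=0.100: state=(0.894, 0.098, 0.009)
t=0.200: state=(0.872, 0.110, 0.018)
t=0.300: state=(0.847, 0.123, 0.030)
t=0.400: state=(0.821, 0.138, 0.042)
t=0.500: state=(0.792, 0.152, 0.056)
t=0.600: state=(0.762, 0.167, 0.071)
t=0.700: state=(0.730, 0.183, 0.087)
t=0.800: state=(0.697, 0.198, 0.105)
t=0.900: state=(0.663, 0.212, 0.125)
t=1.000: state=(0.628, 0.226, 0.145)
t=1.100: state=(0.594, 0.239, 0.167)
t=1.200: state=(0.559, 0.250, 0.191)
t=1.300: state=(0.526, 0.260, 0.215)
t=1.400: state=(0.493, 0.267, 0.240)
t=1.500: state=(0.462, 0.273, 0.265)
t=1.600: state=(0.432, 0.277, 0.291)
t=1.700: state=(0.403, 0.279, 0.318)
t=1.800: state=(0.377, 0.279, 0.344)
t=1.900: state=(0.352, 0.278, 0.370)
t=2.000: state=(0.329, 0.274, 0.396)
t=2.100: state=(0.308, 0.270, 0.422)
t=2.200: state=(0.289, 0.264, 0.447)
t=2.300: state=(0.271, 0.257, 0.472)
t=2.400: state=(0.255, 0.249, 0.496)
t=2.500: state=(0.240, 0.241, 0.519)
t=2.600: state=(0.226, 0.232, 0.542)
t=2.700: state=(0.214, 0.223, 0.563)
t=2.800: state=(0.203, 0.213, 0.584)
t=2.900: state=(0.193, 0.203, 0.603)
t=3.000: state=(0.184, 0.194, 0.622)
compare at T: S=0.184, I=0.194, R=0.622

largest component: R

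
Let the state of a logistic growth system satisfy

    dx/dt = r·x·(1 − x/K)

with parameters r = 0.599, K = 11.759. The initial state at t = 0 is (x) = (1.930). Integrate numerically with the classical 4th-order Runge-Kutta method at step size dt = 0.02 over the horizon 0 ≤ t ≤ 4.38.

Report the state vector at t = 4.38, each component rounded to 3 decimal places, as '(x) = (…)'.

(x) = (8.587)

t=0.000: state=(1.930)
step 1 (dt=0.02): k1=(0.966), k2=(0.970), k3=(0.970), k4=(0.974); state += dt/6·(k1+2k2+2k3+k4)
t=0.020: state=(1.949)
t=0.040: state=(1.969)
t=0.060: state=(1.989)
continuing one RK4 step at a time; state shown every 10 steps (Δt=0.2):
t=0.200: state=(2.131)
t=0.400: state=(2.348)
t=0.600: state=(2.581)
t=0.800: state=(2.831)
t=1.000: state=(3.096)
t=1.200: state=(3.377)
t=1.400: state=(3.673)
t=1.600: state=(3.982)
t=1.800: state=(4.303)
t=2.000: state=(4.635)
t=2.200: state=(4.975)
t=2.400: state=(5.322)
t=2.600: state=(5.673)
t=2.800: state=(6.025)
t=3.000: state=(6.376)
t=3.200: state=(6.723)
t=3.400: state=(7.065)
t=3.600: state=(7.398)
t=3.800: state=(7.721)
t=4.000: state=(8.033)
t=4.200: state=(8.331)
t=4.380: state=(8.587)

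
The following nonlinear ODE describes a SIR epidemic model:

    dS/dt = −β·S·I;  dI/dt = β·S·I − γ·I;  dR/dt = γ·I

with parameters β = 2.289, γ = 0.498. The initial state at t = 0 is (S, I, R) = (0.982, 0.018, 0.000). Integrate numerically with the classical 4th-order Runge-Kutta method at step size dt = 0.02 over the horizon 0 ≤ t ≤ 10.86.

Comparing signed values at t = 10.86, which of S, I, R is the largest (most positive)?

t=0.000: state=(0.982, 0.018, 0.000)
step 1 (dt=0.02): k1=(-0.040, 0.031, 0.009), k2=(-0.041, 0.032, 0.009), k3=(-0.041, 0.032, 0.009), k4=(-0.042, 0.033, 0.009); state += dt/6·(k1+2k2+2k3+k4)
t=0.020: state=(0.981, 0.019, 0.000)
t=0.040: state=(0.980, 0.019, 0.000)
t=0.060: state=(0.979, 0.020, 0.001)
continuing one RK4 step at a time; state shown every 25 steps (Δt=0.5):
t=0.500: state=(0.950, 0.043, 0.007)
t=1.000: state=(0.882, 0.095, 0.023)
t=1.500: state=(0.752, 0.190, 0.058)
t=2.000: state=(0.564, 0.315, 0.121)
t=2.500: state=(0.369, 0.418, 0.213)
t=3.000: state=(0.222, 0.454, 0.323)
t=3.500: state=(0.133, 0.432, 0.435)
t=4.000: state=(0.084, 0.380, 0.536)
t=4.500: state=(0.056, 0.321, 0.623)
t=5.000: state=(0.040, 0.264, 0.696)
t=5.500: state=(0.030, 0.214, 0.755)
t=6.000: state=(0.024, 0.172, 0.803)
t=6.500: state=(0.021, 0.138, 0.842)
t=7.000: state=(0.018, 0.110, 0.872)
t=7.500: state=(0.016, 0.087, 0.897)
t=8.000: state=(0.015, 0.069, 0.916)
t=8.500: state=(0.014, 0.055, 0.932)
t=9.000: state=(0.013, 0.043, 0.944)
t=9.500: state=(0.012, 0.034, 0.953)
t=10.000: state=(0.012, 0.027, 0.961)
t=10.500: state=(0.012, 0.021, 0.967)
t=10.860: state=(0.011, 0.018, 0.971)
compare at T: S=0.011, I=0.018, R=0.971

largest component: R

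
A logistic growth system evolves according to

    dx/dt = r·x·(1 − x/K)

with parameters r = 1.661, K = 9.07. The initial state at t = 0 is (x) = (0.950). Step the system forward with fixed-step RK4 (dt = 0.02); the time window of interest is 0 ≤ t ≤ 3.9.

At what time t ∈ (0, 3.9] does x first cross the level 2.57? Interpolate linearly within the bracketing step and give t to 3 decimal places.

t=0.000: state=(0.950)
step 1 (dt=0.02): k1=(1.413), k2=(1.431), k3=(1.431), k4=(1.450); state += dt/6·(k1+2k2+2k3+k4)
t=0.020: state=(0.979)
t=0.040: state=(1.008)
t=0.060: state=(1.038)
continuing one RK4 step at a time; state shown every 10 steps (Δt=0.2):
t=0.200: state=(1.272)
t=0.400: state=(1.680)
t=0.600: state=(2.183)
t=0.720: state=(2.530)
next step: t=0.740: state=(2.591) — x has crossed 2.57
linear interpolation between t=0.720 (2.53003) and t=0.740 (2.59107) → t≈0.733

t = 0.733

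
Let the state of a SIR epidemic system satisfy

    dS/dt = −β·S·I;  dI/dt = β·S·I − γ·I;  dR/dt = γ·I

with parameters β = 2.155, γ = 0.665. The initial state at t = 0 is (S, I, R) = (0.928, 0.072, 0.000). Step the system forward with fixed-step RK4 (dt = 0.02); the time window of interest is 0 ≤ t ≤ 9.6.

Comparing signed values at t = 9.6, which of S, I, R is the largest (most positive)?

largest component: R

t=0.000: state=(0.928, 0.072, 0.000)
step 1 (dt=0.02): k1=(-0.144, 0.096, 0.048), k2=(-0.146, 0.097, 0.049), k3=(-0.146, 0.097, 0.049), k4=(-0.147, 0.098, 0.049); state += dt/6·(k1+2k2+2k3+k4)
t=0.020: state=(0.925, 0.074, 0.001)
t=0.040: state=(0.922, 0.076, 0.002)
t=0.060: state=(0.919, 0.078, 0.003)
continuing one RK4 step at a time; state shown every 25 steps (Δt=0.5):
t=0.500: state=(0.833, 0.134, 0.033)
t=1.000: state=(0.689, 0.219, 0.092)
t=1.500: state=(0.520, 0.301, 0.179)
t=2.000: state=(0.365, 0.347, 0.288)
t=2.500: state=(0.250, 0.345, 0.404)
t=3.000: state=(0.176, 0.311, 0.514)
t=3.500: state=(0.129, 0.262, 0.609)
t=4.000: state=(0.100, 0.212, 0.688)
t=4.500: state=(0.081, 0.168, 0.751)
t=5.000: state=(0.069, 0.130, 0.800)
t=5.500: state=(0.061, 0.100, 0.838)
t=6.000: state=(0.056, 0.077, 0.868)
t=6.500: state=(0.052, 0.058, 0.890)
t=7.000: state=(0.049, 0.044, 0.907)
t=7.500: state=(0.047, 0.033, 0.920)
t=8.000: state=(0.046, 0.025, 0.929)
t=8.500: state=(0.045, 0.019, 0.936)
t=9.000: state=(0.044, 0.014, 0.942)
t=9.500: state=(0.043, 0.011, 0.946)
t=9.600: state=(0.043, 0.010, 0.947)
compare at T: S=0.043, I=0.010, R=0.947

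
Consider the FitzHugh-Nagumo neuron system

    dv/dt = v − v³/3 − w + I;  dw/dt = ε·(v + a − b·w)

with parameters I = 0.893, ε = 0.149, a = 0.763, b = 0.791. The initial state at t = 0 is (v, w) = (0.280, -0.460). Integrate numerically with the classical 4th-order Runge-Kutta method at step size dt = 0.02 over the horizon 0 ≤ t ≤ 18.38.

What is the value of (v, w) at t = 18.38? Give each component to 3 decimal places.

(v, w) = (-1.419, 0.301)

t=0.000: state=(0.280, -0.460)
step 1 (dt=0.02): k1=(1.626, 0.210), k2=(1.638, 0.212), k3=(1.639, 0.212), k4=(1.651, 0.214); state += dt/6·(k1+2k2+2k3+k4)
t=0.020: state=(0.313, -0.456)
t=0.040: state=(0.346, -0.451)
t=0.060: state=(0.380, -0.447)
continuing one RK4 step at a time; state shown every 50 steps (Δt=1):
t=1.000: state=(1.865, -0.137)
t=2.000: state=(2.015, 0.267)
t=3.000: state=(1.903, 0.620)
t=4.000: state=(1.780, 0.917)
t=5.000: state=(1.655, 1.164)
t=6.000: state=(1.526, 1.365)
t=7.000: state=(1.392, 1.525)
t=8.000: state=(1.246, 1.648)
t=9.000: state=(1.079, 1.736)
t=10.000: state=(0.870, 1.788)
t=11.000: state=(0.560, 1.798)
t=12.000: state=(-0.045, 1.746)
t=13.000: state=(-1.281, 1.570)
t=14.000: state=(-1.865, 1.266)
t=15.000: state=(-1.816, 0.972)
t=16.000: state=(-1.705, 0.724)
t=17.000: state=(-1.587, 0.519)
t=18.000: state=(-1.466, 0.354)
t=18.380: state=(-1.419, 0.301)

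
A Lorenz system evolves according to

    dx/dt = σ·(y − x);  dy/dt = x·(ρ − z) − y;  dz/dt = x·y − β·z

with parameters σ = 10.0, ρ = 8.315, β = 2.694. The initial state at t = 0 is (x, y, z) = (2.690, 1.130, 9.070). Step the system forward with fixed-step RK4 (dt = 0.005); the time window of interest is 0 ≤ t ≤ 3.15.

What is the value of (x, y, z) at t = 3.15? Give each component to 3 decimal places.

(x, y, z) = (4.783, 4.929, 7.259)

t=0.000: state=(2.690, 1.130, 9.070)
step 1 (dt=0.005): k1=(-15.600, -3.161, -21.395), k2=(-15.289, -2.982, -21.316), k3=(-15.292, -2.983, -21.314), k4=(-14.985, -2.810, -21.233); state += dt/6·(k1+2k2+2k3+k4)
t=0.005: state=(2.614, 1.115, 8.963)
t=0.010: state=(2.540, 1.102, 8.858)
t=0.015: state=(2.470, 1.090, 8.753)
continuing one RK4 step at a time; state shown every 40 steps (Δt=0.2):
t=0.200: state=(1.336, 1.233, 5.584)
t=0.400: state=(1.645, 2.013, 3.616)
t=0.600: state=(2.831, 3.673, 3.102)
t=0.800: state=(4.956, 6.124, 4.923)
t=1.000: state=(6.383, 6.319, 8.948)
t=1.200: state=(4.832, 3.739, 9.594)
t=1.400: state=(3.254, 2.856, 7.456)
t=1.600: state=(3.129, 3.347, 5.804)
t=1.800: state=(3.948, 4.504, 5.545)
t=2.000: state=(5.045, 5.474, 6.857)
t=2.200: state=(5.266, 5.034, 8.374)
t=2.400: state=(4.453, 4.007, 8.233)
t=2.600: state=(3.850, 3.725, 7.185)
t=2.800: state=(3.937, 4.123, 6.514)
t=3.000: state=(4.447, 4.723, 6.700)
t=3.150: state=(4.783, 4.929, 7.259)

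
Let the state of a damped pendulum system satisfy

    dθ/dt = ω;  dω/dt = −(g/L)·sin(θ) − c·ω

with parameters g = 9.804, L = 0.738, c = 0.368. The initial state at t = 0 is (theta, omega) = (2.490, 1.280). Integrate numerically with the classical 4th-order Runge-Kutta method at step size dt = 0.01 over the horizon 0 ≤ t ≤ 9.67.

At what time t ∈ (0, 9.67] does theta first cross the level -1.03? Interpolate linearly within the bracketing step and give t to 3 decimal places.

t = 1.130

t=0.000: state=(2.490, 1.280)
step 1 (dt=0.01): k1=(1.280, -8.528), k2=(1.237, -8.444), k3=(1.238, -8.446), k4=(1.196, -8.365); state += dt/6·(k1+2k2+2k3+k4)
t=0.010: state=(2.502, 1.196)
t=0.020: state=(2.514, 1.113)
t=0.030: state=(2.525, 1.031)
continuing one RK4 step at a time; state shown every 50 steps (Δt=0.5):
t=0.500: state=(2.198, -2.572)
t=1.000: state=(-0.311, -6.138)
t=1.120: state=(-0.983, -4.933)
next step: t=1.130: state=(-1.031, -4.803) — theta has crossed -1.03
linear interpolation between t=1.120 (-0.98277) and t=1.130 (-1.03146) → t≈1.130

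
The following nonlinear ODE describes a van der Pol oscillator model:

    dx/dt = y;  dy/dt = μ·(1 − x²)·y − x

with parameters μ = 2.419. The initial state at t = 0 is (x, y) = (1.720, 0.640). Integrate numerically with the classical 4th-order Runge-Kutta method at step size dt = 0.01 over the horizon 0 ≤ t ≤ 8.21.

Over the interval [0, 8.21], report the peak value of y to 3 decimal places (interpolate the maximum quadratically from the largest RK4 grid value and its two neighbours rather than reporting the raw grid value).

max y = 4.334

t=0.000: state=(1.720, 0.640)
step 1 (dt=0.01): k1=(0.640, -4.752), k2=(0.616, -4.659), k3=(0.617, -4.660), k4=(0.593, -4.568); state += dt/6·(k1+2k2+2k3+k4)
t=0.010: state=(1.726, 0.593)
t=0.020: state=(1.732, 0.549)
t=0.030: state=(1.737, 0.506)
continuing one RK4 step at a time; state shown every 50 steps (Δt=0.5):
t=0.500: state=(1.727, -0.271)
t=1.000: state=(1.556, -0.394)
t=1.500: state=(1.330, -0.524)
t=2.000: state=(1.006, -0.822)
t=2.500: state=(0.389, -1.911)
t=3.000: state=(-1.280, -4.044)
t=3.500: state=(-2.021, 0.047)
t=4.000: state=(-1.913, 0.281)
t=4.500: state=(-1.761, 0.327)
t=5.000: state=(-1.583, 0.390)
t=5.500: state=(-1.363, 0.504)
t=6.000: state=(-1.056, 0.765)
t=6.500: state=(-0.501, 1.667)
t=7.000: state=(1.017, 4.324)
t=7.500: state=(2.021, 0.085)
t=8.000: state=(1.930, -0.274)
t=8.210: state=(1.870, -0.295)
largest grid value and its neighbours: y(6.980)=4.33247, y(6.990)=4.33273, y(7.000)=4.32372
parabola through these three points peaks at t≈6.985 with y≈4.33376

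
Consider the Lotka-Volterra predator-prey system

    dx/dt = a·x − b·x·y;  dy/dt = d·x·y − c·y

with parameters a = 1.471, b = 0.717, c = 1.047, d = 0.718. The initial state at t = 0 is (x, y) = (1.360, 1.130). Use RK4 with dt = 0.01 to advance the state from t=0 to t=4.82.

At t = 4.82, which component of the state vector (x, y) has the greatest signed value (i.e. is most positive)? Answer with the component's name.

t=0.000: state=(1.360, 1.130)
step 1 (dt=0.01): k1=(0.899, -0.080), k2=(0.902, -0.076), k3=(0.902, -0.076), k4=(0.905, -0.072); state += dt/6·(k1+2k2+2k3+k4)
t=0.010: state=(1.369, 1.129)
t=0.020: state=(1.378, 1.129)
t=0.030: state=(1.387, 1.128)
continuing one RK4 step at a time; state shown every 20 steps (Δt=0.2):
t=0.200: state=(1.553, 1.129)
t=0.400: state=(1.769, 1.162)
t=0.600: state=(2.000, 1.236)
t=0.800: state=(2.230, 1.358)
t=1.000: state=(2.433, 1.540)
t=1.200: state=(2.574, 1.792)
t=1.400: state=(2.613, 2.112)
t=1.600: state=(2.524, 2.481)
t=1.800: state=(2.310, 2.851)
t=2.000: state=(2.013, 3.156)
t=2.200: state=(1.693, 3.339)
t=2.400: state=(1.401, 3.380)
t=2.600: state=(1.164, 3.294)
t=2.800: state=(0.985, 3.115)
t=3.000: state=(0.860, 2.883)
t=3.200: state=(0.777, 2.629)
t=3.400: state=(0.729, 2.375)
t=3.600: state=(0.708, 2.135)
t=3.800: state=(0.711, 1.917)
t=4.000: state=(0.735, 1.724)
t=4.200: state=(0.780, 1.559)
t=4.400: state=(0.846, 1.420)
t=4.600: state=(0.933, 1.309)
t=4.800: state=(1.045, 1.223)
t=4.820: state=(1.058, 1.216)
compare at T: x=1.058, y=1.216

largest component: y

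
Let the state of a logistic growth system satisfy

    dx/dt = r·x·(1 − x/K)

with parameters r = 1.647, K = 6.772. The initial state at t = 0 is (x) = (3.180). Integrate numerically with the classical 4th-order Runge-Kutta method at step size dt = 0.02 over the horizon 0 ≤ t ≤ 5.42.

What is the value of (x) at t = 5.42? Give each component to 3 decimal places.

(x) = (6.771)

t=0.000: state=(3.180)
step 1 (dt=0.02): k1=(2.778), k2=(2.781), k3=(2.781), k4=(2.783); state += dt/6·(k1+2k2+2k3+k4)
t=0.020: state=(3.236)
t=0.040: state=(3.291)
t=0.060: state=(3.347)
continuing one RK4 step at a time; state shown every 10 steps (Δt=0.2):
t=0.200: state=(3.736)
t=0.400: state=(4.274)
t=0.600: state=(4.767)
t=0.800: state=(5.199)
t=1.000: state=(5.562)
t=1.200: state=(5.855)
t=1.400: state=(6.087)
t=1.600: state=(6.265)
t=1.800: state=(6.399)
t=2.000: state=(6.500)
t=2.200: state=(6.574)
t=2.400: state=(6.628)
t=2.600: state=(6.668)
t=2.800: state=(6.697)
t=3.000: state=(6.718)
t=3.200: state=(6.733)
t=3.400: state=(6.744)
t=3.600: state=(6.752)
t=3.800: state=(6.757)
t=4.000: state=(6.761)
t=4.200: state=(6.764)
t=4.400: state=(6.767)
t=4.600: state=(6.768)
t=4.800: state=(6.769)
t=5.000: state=(6.770)
t=5.200: state=(6.771)
t=5.400: state=(6.771)
t=5.420: state=(6.771)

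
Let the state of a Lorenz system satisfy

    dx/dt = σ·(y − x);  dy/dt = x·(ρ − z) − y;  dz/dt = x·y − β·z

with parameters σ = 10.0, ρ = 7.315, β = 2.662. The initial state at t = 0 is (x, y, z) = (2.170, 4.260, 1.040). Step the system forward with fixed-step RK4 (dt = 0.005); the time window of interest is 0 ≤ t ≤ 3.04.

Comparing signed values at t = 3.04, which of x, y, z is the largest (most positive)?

largest component: z

t=0.000: state=(2.170, 4.260, 1.040)
step 1 (dt=0.005): k1=(20.900, 9.357, 6.476), k2=(20.611, 9.625, 6.707), k3=(20.625, 9.619, 6.704), k4=(20.350, 9.880, 6.935); state += dt/6·(k1+2k2+2k3+k4)
t=0.005: state=(2.273, 4.308, 1.074)
t=0.010: state=(2.374, 4.359, 1.109)
t=0.015: state=(2.472, 4.412, 1.147)
continuing one RK4 step at a time; state shown every 20 steps (Δt=0.1):
t=0.100: state=(3.939, 5.550, 2.157)
t=0.200: state=(5.469, 6.869, 4.290)
t=0.300: state=(6.529, 7.121, 7.102)
t=0.400: state=(6.488, 5.815, 9.244)
t=0.500: state=(5.372, 3.971, 9.631)
t=0.600: state=(3.988, 2.733, 8.718)
t=0.700: state=(2.976, 2.219, 7.409)
t=0.800: state=(2.453, 2.142, 6.182)
t=0.900: state=(2.308, 2.308, 5.194)
t=1.000: state=(2.425, 2.649, 4.491)
t=1.100: state=(2.741, 3.144, 4.097)
t=1.200: state=(3.221, 3.771, 4.047)
t=1.300: state=(3.822, 4.459, 4.384)
t=1.400: state=(4.454, 5.054, 5.108)
t=1.500: state=(4.961, 5.342, 6.094)
t=1.600: state=(5.166, 5.182, 7.041)
t=1.700: state=(4.997, 4.663, 7.607)
t=1.800: state=(4.560, 4.056, 7.654)
t=1.900: state=(4.061, 3.594, 7.299)
t=2.000: state=(3.666, 3.354, 6.758)
t=2.100: state=(3.446, 3.318, 6.209)
t=2.200: state=(3.402, 3.438, 5.766)
t=2.300: state=(3.505, 3.669, 5.493)
t=2.400: state=(3.715, 3.964, 5.420)
t=2.500: state=(3.984, 4.262, 5.548)
t=2.600: state=(4.251, 4.495, 5.843)
t=2.700: state=(4.451, 4.598, 6.225)
t=2.800: state=(4.533, 4.547, 6.583)
t=2.900: state=(4.482, 4.372, 6.814)
t=3.000: state=(4.331, 4.148, 6.869)
t=3.040: state=(4.255, 4.063, 6.844)
compare at T: x=4.255, y=4.063, z=6.844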